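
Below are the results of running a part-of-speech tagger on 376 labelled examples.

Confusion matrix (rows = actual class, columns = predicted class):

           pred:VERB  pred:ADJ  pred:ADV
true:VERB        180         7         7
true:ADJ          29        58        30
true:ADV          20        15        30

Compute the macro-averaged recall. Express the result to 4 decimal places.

Per-class recall (TP/(TP+FN)):
  VERB: TP=180, FN=7+7=14 → 180/194 = 0.92784
  ADJ: TP=58, FN=29+30=59 → 58/117 = 0.49573
  ADV: TP=30, FN=20+15=35 → 30/65 = 0.46154
Macro-recall = mean = (0.92784 + 0.49573 + 0.46154) / 3 = 0.6284

0.6284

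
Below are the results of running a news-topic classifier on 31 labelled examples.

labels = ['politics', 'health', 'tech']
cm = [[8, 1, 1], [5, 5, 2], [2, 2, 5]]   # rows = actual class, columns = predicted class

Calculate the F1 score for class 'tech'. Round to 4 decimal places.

One-vs-rest for 'tech': TP = diagonal; FP = other classes predicted 'tech'; FN = 'tech' predicted as other.
F1 score = 2·TP/(2·TP+FP+FN).
tech: TP=5, FP=1+2=3, FN=2+2=4 → 10/17 = 0.58824

0.5882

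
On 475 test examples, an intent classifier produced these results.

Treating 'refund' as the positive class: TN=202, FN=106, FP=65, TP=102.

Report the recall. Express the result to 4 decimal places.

0.4904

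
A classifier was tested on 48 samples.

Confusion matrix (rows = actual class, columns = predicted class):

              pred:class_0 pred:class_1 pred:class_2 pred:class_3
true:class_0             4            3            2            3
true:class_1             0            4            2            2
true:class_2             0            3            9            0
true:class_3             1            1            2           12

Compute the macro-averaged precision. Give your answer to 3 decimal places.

Per-class precision (TP/(TP+FP)):
  class_0: TP=4, FP=0+0+1=1 → 4/5 = 0.8000
  class_1: TP=4, FP=3+3+1=7 → 4/11 = 0.3636
  class_2: TP=9, FP=2+2+2=6 → 9/15 = 0.6000
  class_3: TP=12, FP=3+2+0=5 → 12/17 = 0.7059
Macro-precision = mean = (0.8000 + 0.3636 + 0.6000 + 0.7059) / 4 = 0.617

0.617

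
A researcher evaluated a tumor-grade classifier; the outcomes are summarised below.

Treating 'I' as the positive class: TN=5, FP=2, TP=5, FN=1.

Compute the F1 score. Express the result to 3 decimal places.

0.769

Precision = TP/(TP+FP) = 5/7 = 0.7143
Recall = TP/(TP+FN) = 5/6 = 0.8333
F1 = 2·TP/(2·TP+FP+FN) = 10/13 = 0.769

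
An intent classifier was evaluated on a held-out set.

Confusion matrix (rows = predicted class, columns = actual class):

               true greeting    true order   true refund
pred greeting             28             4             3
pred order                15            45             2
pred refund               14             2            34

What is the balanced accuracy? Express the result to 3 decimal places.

Balanced accuracy = mean of per-class recall.
  greeting: recall = 28/57 = 0.4912
  order: recall = 45/51 = 0.8824
  refund: recall = 34/39 = 0.8718
Mean = (0.4912 + 0.8824 + 0.8718) / 3 = 0.748

0.748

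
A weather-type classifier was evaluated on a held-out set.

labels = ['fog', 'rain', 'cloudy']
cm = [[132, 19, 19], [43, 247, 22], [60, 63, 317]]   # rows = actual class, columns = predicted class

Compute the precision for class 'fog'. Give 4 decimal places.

0.5617

precision = TP/(TP+FP).
fog: TP=132, FP=43+60=103 → 132/235 = 0.56170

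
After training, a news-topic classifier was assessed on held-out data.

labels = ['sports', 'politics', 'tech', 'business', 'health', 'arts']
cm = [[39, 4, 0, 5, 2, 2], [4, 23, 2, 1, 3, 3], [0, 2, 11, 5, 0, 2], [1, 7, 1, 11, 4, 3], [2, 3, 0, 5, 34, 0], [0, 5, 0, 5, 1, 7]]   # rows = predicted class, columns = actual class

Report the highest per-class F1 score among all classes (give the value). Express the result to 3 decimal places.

Per-class F1 score (2·TP/(2·TP+FP+FN)):
  sports: TP=39, FP=4+0+5+2+2=13, FN=4+0+1+2+0=7 → 78/98 = 0.7959
  politics: TP=23, FP=4+2+1+3+3=13, FN=4+2+7+3+5=21 → 46/80 = 0.5750
  tech: TP=11, FP=0+2+5+0+2=9, FN=0+2+1+0+0=3 → 22/34 = 0.6471
  business: TP=11, FP=1+7+1+4+3=16, FN=5+1+5+5+5=21 → 22/59 = 0.3729
  health: TP=34, FP=2+3+0+5+0=10, FN=2+3+0+4+1=10 → 68/88 = 0.7727
  arts: TP=7, FP=0+5+0+5+1=11, FN=2+3+2+3+0=10 → 14/35 = 0.4000
Highest is class 'sports' with F1 score = 0.796.

0.796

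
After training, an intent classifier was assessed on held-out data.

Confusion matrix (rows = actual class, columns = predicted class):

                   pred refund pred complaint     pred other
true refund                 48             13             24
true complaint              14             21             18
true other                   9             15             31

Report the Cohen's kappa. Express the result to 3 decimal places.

Observed agreement pₒ = trace/N = 100/193 = 0.5181
Expected agreement pₑ = Σ (rowᵢ·colᵢ)/N² = (85·71 + 53·49 + 55·73)/193² = 0.3395
κ = (pₒ − pₑ)/(1 − pₑ) = (0.5181 − 0.3395)/(1 − 0.3395) = 0.270

0.270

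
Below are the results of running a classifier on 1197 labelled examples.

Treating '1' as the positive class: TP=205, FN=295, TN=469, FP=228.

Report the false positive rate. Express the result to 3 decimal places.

0.327

FPR = FP/(FP+TN) = 228/(228+469) = 0.327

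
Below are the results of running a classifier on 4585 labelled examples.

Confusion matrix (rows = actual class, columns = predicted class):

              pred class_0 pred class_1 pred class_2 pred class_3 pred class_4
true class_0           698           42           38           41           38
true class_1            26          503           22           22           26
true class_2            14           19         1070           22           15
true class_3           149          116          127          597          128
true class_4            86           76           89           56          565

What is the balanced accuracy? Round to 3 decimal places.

0.755

Balanced accuracy = mean of per-class recall.
  class_0: recall = 698/857 = 0.8145
  class_1: recall = 503/599 = 0.8397
  class_2: recall = 1070/1140 = 0.9386
  class_3: recall = 597/1117 = 0.5345
  class_4: recall = 565/872 = 0.6479
Mean = (0.8145 + 0.8397 + 0.9386 + 0.5345 + 0.6479) / 5 = 0.755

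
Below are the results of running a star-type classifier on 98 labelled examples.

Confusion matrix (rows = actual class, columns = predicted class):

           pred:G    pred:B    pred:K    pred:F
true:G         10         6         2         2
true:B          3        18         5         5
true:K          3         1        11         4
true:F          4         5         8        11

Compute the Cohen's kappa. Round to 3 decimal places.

Observed agreement pₒ = trace/N = 50/98 = 0.5102
Expected agreement pₑ = Σ (rowᵢ·colᵢ)/N² = (20·20 + 31·30 + 19·26 + 28·22)/98² = 0.2541
κ = (pₒ − pₑ)/(1 − pₑ) = (0.5102 − 0.2541)/(1 − 0.2541) = 0.343

0.343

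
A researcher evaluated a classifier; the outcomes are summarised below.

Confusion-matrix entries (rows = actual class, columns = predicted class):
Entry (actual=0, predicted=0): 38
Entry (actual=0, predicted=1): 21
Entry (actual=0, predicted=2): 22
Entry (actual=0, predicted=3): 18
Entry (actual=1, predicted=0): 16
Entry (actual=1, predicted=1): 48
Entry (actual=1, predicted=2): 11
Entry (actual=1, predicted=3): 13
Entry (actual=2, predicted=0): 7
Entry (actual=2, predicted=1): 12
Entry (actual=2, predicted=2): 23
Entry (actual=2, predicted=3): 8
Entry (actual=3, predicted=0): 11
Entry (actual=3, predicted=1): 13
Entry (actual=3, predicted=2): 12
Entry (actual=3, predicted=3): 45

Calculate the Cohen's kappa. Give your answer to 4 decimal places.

0.3094

Observed agreement pₒ = trace/N = 154/318 = 0.48428
Expected agreement pₑ = Σ (rowᵢ·colᵢ)/N² = (99·72 + 88·94 + 50·68 + 81·84)/318² = 0.25319
κ = (pₒ − pₑ)/(1 − pₑ) = (0.48428 − 0.25319)/(1 − 0.25319) = 0.3094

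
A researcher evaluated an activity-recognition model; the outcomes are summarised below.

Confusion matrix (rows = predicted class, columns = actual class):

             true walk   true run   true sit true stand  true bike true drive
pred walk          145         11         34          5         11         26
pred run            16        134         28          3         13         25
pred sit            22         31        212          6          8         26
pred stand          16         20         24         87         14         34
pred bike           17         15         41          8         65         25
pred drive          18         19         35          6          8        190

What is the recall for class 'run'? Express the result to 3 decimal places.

Treat 'run' as positive and all other classes as negative.
recall = TP/(TP+FN).
run: TP=134, FN=11+31+20+15+19=96 → 134/230 = 0.5826

0.583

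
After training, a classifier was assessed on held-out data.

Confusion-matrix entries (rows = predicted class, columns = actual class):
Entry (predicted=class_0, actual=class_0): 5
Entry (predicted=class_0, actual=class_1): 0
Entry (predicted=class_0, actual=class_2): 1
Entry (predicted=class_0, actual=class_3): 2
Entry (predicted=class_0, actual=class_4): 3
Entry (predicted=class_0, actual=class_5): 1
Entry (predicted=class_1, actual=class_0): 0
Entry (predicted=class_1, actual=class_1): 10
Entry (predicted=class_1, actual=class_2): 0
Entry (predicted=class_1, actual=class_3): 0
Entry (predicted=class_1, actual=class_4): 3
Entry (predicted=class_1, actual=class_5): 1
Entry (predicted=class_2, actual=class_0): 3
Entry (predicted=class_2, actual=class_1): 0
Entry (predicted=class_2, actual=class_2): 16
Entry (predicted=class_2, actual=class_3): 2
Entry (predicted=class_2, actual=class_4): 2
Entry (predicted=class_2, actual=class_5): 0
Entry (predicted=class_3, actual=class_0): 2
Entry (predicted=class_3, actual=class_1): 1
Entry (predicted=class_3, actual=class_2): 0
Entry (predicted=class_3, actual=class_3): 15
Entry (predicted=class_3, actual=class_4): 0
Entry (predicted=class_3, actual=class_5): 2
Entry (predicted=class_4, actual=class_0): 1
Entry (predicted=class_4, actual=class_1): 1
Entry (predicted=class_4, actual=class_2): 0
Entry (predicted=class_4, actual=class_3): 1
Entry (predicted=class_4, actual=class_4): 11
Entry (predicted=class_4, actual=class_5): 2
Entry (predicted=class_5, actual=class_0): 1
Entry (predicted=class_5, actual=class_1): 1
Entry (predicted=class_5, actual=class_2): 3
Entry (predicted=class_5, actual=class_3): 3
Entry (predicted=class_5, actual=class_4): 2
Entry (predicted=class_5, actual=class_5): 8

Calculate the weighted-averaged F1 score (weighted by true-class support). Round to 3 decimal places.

Per-class F1 score (2·TP/(2·TP+FP+FN)):
  class_0: TP=5, FP=0+1+2+3+1=7, FN=0+3+2+1+1=7 → 10/24 = 0.4167
  class_1: TP=10, FP=0+0+0+3+1=4, FN=0+0+1+1+1=3 → 20/27 = 0.7407
  class_2: TP=16, FP=3+0+2+2+0=7, FN=1+0+0+0+3=4 → 32/43 = 0.7442
  class_3: TP=15, FP=2+1+0+0+2=5, FN=2+0+2+1+3=8 → 30/43 = 0.6977
  class_4: TP=11, FP=1+1+0+1+2=5, FN=3+3+2+0+2=10 → 22/37 = 0.5946
  class_5: TP=8, FP=1+1+3+3+2=10, FN=1+1+0+2+2=6 → 16/32 = 0.5000
Weighted-F1 score = Σ (supportᵢ/N)·F1 scoreᵢ with N=103: (12/103)·0.4167 + (13/103)·0.7407 + (20/103)·0.7442 + (23/103)·0.6977 + (21/103)·0.5946 + (14/103)·0.5000 = 0.632

0.632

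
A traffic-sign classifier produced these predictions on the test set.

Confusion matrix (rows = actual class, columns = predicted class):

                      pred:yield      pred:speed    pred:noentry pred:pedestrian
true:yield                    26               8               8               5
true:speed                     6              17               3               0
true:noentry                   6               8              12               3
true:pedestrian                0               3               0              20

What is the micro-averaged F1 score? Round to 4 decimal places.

0.6000

Micro-averaging pools counts across classes: ΣTP=75, ΣFP=50, ΣFN=50.
Micro-F1 score = 2·TP/(2·TP+FP+FN) on pooled counts = 0.6000 (equals overall accuracy in single-label multiclass).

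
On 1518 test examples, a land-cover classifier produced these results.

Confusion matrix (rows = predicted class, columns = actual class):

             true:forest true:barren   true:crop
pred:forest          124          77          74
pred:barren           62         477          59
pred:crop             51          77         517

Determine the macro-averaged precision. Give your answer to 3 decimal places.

0.683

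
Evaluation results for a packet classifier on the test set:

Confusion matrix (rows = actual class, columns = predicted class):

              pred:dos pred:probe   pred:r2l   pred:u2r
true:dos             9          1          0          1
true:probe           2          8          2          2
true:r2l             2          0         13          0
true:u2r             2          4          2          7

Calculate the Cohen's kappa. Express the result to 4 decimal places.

Observed agreement pₒ = trace/N = 37/55 = 0.67273
Expected agreement pₑ = Σ (rowᵢ·colᵢ)/N² = (11·15 + 14·13 + 15·17 + 15·10)/55² = 0.24860
κ = (pₒ − pₑ)/(1 − pₑ) = (0.67273 − 0.24860)/(1 − 0.24860) = 0.5645

0.5645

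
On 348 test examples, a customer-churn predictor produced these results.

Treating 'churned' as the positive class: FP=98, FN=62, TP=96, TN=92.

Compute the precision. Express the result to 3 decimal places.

0.495

Precision = TP/(TP+FP) = 96/(96+98) = 96/194 = 0.495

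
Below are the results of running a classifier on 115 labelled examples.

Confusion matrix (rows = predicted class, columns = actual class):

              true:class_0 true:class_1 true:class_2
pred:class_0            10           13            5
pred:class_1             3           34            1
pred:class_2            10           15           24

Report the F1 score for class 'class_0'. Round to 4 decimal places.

0.3922

Take TP from the diagonal, FP from the rest of the 'class_0' prediction marginal, FN from the rest of the 'class_0' actual marginal.
F1 score = 2·TP/(2·TP+FP+FN).
class_0: TP=10, FP=13+5=18, FN=3+10=13 → 20/51 = 0.39216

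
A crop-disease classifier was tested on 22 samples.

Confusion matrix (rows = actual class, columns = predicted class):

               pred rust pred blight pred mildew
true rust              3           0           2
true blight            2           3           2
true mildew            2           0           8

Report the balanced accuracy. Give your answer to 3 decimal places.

0.610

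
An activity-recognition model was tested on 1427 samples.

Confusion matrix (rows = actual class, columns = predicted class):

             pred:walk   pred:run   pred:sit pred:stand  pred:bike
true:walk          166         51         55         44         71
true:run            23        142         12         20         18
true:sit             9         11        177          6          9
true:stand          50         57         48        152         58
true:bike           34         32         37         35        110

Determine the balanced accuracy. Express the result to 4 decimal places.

Balanced accuracy = mean of per-class recall.
  walk: recall = 166/387 = 0.42894
  run: recall = 142/215 = 0.66047
  sit: recall = 177/212 = 0.83491
  stand: recall = 152/365 = 0.41644
  bike: recall = 110/248 = 0.44355
Mean = (0.42894 + 0.66047 + 0.83491 + 0.41644 + 0.44355) / 5 = 0.5569

0.5569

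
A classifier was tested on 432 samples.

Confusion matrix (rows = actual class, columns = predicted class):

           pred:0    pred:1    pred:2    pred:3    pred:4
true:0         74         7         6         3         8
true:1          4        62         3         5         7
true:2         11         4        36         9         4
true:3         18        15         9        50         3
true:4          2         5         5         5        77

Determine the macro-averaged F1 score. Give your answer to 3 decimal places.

0.682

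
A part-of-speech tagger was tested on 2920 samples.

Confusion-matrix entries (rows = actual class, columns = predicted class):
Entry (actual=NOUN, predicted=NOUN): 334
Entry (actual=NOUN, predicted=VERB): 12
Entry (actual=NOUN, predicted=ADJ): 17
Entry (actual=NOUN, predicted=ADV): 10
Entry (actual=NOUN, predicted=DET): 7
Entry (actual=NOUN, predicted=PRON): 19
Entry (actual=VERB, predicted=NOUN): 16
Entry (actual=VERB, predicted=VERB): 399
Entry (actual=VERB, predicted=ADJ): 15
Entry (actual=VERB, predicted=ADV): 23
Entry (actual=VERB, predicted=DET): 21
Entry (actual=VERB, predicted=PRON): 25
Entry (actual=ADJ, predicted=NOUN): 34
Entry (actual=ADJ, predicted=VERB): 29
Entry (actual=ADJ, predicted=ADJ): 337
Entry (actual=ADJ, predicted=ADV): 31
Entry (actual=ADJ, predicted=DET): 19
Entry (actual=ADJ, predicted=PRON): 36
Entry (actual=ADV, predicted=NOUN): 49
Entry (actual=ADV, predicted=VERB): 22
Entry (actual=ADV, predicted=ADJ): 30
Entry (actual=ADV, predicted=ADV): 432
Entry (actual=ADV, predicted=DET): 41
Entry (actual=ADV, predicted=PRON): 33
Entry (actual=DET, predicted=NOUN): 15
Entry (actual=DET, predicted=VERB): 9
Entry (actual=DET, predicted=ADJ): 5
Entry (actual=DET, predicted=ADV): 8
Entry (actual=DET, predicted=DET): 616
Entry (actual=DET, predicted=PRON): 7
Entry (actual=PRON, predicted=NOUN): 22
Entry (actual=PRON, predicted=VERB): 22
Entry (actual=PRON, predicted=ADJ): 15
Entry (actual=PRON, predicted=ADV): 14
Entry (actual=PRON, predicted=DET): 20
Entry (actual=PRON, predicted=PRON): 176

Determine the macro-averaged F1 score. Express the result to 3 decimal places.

0.767

Per-class F1 score (2·TP/(2·TP+FP+FN)):
  NOUN: TP=334, FP=16+34+49+15+22=136, FN=12+17+10+7+19=65 → 668/869 = 0.7687
  VERB: TP=399, FP=12+29+22+9+22=94, FN=16+15+23+21+25=100 → 798/992 = 0.8044
  ADJ: TP=337, FP=17+15+30+5+15=82, FN=34+29+31+19+36=149 → 674/905 = 0.7448
  ADV: TP=432, FP=10+23+31+8+14=86, FN=49+22+30+41+33=175 → 864/1125 = 0.7680
  DET: TP=616, FP=7+21+19+41+20=108, FN=15+9+5+8+7=44 → 1232/1384 = 0.8902
  PRON: TP=176, FP=19+25+36+33+7=120, FN=22+22+15+14+20=93 → 352/565 = 0.6230
Macro-F1 score = mean = (0.7687 + 0.8044 + 0.7448 + 0.7680 + 0.8902 + 0.6230) / 6 = 0.767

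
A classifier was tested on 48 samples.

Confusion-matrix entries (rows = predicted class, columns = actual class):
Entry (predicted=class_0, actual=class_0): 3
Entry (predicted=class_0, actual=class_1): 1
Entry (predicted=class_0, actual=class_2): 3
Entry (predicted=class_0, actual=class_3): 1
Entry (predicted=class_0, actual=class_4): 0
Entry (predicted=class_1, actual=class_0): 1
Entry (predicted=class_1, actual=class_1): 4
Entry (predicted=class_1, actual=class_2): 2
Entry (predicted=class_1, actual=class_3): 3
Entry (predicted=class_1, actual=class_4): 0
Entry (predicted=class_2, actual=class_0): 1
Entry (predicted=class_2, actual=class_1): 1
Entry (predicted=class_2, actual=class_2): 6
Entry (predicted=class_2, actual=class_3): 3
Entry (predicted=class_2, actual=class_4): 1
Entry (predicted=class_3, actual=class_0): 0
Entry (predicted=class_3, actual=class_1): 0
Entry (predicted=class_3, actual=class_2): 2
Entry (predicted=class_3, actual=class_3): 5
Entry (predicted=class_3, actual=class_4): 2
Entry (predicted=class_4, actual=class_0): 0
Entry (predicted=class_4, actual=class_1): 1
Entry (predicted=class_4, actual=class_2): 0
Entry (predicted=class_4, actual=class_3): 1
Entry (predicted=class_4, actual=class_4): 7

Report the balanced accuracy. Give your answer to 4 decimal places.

Balanced accuracy = mean of per-class recall.
  class_0: recall = 3/5 = 0.60000
  class_1: recall = 4/7 = 0.57143
  class_2: recall = 6/13 = 0.46154
  class_3: recall = 5/13 = 0.38462
  class_4: recall = 7/10 = 0.70000
Mean = (0.60000 + 0.57143 + 0.46154 + 0.38462 + 0.70000) / 5 = 0.5435

0.5435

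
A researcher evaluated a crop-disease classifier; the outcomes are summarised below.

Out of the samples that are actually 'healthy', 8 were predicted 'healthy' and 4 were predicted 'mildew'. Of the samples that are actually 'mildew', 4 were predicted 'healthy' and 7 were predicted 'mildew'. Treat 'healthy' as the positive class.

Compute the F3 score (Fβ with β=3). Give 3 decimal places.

Fβ = (1+β²)·TP / ((1+β²)·TP + β²·FN + FP), with β²=9
= 10·8 / (10·8 + 9·4 + 4) = 0.667

0.667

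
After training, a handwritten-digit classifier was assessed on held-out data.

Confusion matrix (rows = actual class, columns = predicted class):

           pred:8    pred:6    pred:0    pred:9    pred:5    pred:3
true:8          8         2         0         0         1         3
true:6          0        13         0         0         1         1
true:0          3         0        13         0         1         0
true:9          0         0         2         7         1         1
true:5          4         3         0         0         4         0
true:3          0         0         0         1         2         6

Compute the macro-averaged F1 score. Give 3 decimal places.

0.645

Per-class F1 score (2·TP/(2·TP+FP+FN)):
  8: TP=8, FP=0+3+0+4+0=7, FN=2+0+0+1+3=6 → 16/29 = 0.5517
  6: TP=13, FP=2+0+0+3+0=5, FN=0+0+0+1+1=2 → 26/33 = 0.7879
  0: TP=13, FP=0+0+2+0+0=2, FN=3+0+0+1+0=4 → 26/32 = 0.8125
  9: TP=7, FP=0+0+0+0+1=1, FN=0+0+2+1+1=4 → 14/19 = 0.7368
  5: TP=4, FP=1+1+1+1+2=6, FN=4+3+0+0+0=7 → 8/21 = 0.3810
  3: TP=6, FP=3+1+0+1+0=5, FN=0+0+0+1+2=3 → 12/20 = 0.6000
Macro-F1 score = mean = (0.5517 + 0.7879 + 0.8125 + 0.7368 + 0.3810 + 0.6000) / 6 = 0.645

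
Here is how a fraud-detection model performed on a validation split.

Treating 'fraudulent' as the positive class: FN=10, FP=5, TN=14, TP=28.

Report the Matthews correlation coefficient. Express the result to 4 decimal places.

MCC = (TP·TN − FP·FN) / √((TP+FP)(TP+FN)(TN+FP)(TN+FN))
Numerator = 28·14 − 5·10 = 342
Denominator = √(33·38·19·24) = √571824 = 756.1905
MCC = 342 / 756.1905 = 0.4523

0.4523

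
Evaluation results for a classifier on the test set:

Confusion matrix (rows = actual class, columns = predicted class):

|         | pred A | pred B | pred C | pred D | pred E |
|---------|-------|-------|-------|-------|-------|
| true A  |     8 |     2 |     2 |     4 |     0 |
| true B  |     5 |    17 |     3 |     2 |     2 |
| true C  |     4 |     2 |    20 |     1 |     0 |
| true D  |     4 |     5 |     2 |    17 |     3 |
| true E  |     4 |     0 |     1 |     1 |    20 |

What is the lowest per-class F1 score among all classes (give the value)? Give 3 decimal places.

Per-class F1 score (2·TP/(2·TP+FP+FN)):
  A: TP=8, FP=5+4+4+4=17, FN=2+2+4+0=8 → 16/41 = 0.3902
  B: TP=17, FP=2+2+5+0=9, FN=5+3+2+2=12 → 34/55 = 0.6182
  C: TP=20, FP=2+3+2+1=8, FN=4+2+1+0=7 → 40/55 = 0.7273
  D: TP=17, FP=4+2+1+1=8, FN=4+5+2+3=14 → 34/56 = 0.6071
  E: TP=20, FP=0+2+0+3=5, FN=4+0+1+1=6 → 40/51 = 0.7843
Lowest is class 'A' with F1 score = 0.390.

0.390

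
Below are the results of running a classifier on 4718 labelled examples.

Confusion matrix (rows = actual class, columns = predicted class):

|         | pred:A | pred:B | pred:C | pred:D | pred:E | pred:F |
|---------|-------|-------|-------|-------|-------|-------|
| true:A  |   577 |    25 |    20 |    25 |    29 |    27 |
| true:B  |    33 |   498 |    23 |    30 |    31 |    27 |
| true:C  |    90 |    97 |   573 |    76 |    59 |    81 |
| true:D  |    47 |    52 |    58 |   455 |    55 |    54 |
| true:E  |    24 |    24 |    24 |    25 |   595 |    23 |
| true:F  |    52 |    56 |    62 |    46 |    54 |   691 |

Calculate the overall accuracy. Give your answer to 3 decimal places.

0.718

Accuracy = trace / total = (577+498+573+455+595+691=3389) / 4718 = 3389/4718 = 0.718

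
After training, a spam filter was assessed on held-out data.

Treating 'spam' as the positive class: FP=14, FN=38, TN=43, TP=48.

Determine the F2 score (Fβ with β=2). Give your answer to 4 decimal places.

Fβ = (1+β²)·TP / ((1+β²)·TP + β²·FN + FP), with β²=4
= 5·48 / (5·48 + 4·38 + 14) = 0.5911

0.5911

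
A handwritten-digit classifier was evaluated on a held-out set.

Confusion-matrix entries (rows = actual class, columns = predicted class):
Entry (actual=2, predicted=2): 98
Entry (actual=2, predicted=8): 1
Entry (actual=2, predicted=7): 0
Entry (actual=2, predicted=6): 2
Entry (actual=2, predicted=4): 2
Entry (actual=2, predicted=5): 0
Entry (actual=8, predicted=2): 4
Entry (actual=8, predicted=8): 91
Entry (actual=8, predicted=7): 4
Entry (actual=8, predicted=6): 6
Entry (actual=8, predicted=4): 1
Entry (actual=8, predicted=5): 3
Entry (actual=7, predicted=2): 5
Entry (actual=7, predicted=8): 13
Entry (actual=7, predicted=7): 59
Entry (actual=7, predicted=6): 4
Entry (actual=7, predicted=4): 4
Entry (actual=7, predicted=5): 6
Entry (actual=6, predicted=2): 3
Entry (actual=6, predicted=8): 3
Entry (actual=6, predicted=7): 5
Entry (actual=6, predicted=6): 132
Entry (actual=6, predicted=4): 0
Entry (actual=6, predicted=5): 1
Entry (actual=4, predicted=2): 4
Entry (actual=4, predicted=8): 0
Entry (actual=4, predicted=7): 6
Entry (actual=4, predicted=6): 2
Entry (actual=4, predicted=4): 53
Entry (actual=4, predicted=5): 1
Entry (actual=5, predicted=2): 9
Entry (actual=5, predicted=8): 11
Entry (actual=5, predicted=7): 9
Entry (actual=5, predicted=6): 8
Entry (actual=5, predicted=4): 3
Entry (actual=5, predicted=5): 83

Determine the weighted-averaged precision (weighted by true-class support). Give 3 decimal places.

0.814

Per-class precision (TP/(TP+FP)):
  2: TP=98, FP=4+5+3+4+9=25 → 98/123 = 0.7967
  8: TP=91, FP=1+13+3+0+11=28 → 91/119 = 0.7647
  7: TP=59, FP=0+4+5+6+9=24 → 59/83 = 0.7108
  6: TP=132, FP=2+6+4+2+8=22 → 132/154 = 0.8571
  4: TP=53, FP=2+1+4+0+3=10 → 53/63 = 0.8413
  5: TP=83, FP=0+3+6+1+1=11 → 83/94 = 0.8830
Weighted-precision = Σ (supportᵢ/N)·precisionᵢ with N=636: (103/636)·0.7967 + (109/636)·0.7647 + (91/636)·0.7108 + (144/636)·0.8571 + (66/636)·0.8413 + (123/636)·0.8830 = 0.814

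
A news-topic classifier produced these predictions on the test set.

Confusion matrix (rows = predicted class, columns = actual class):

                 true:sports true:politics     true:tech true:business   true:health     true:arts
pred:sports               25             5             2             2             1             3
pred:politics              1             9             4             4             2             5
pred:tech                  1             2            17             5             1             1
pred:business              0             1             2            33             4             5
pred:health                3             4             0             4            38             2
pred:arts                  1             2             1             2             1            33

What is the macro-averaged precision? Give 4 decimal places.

Per-class precision (TP/(TP+FP)):
  sports: TP=25, FP=5+2+2+1+3=13 → 25/38 = 0.65789
  politics: TP=9, FP=1+4+4+2+5=16 → 9/25 = 0.36000
  tech: TP=17, FP=1+2+5+1+1=10 → 17/27 = 0.62963
  business: TP=33, FP=0+1+2+4+5=12 → 33/45 = 0.73333
  health: TP=38, FP=3+4+0+4+2=13 → 38/51 = 0.74510
  arts: TP=33, FP=1+2+1+2+1=7 → 33/40 = 0.82500
Macro-precision = mean = (0.65789 + 0.36000 + 0.62963 + 0.73333 + 0.74510 + 0.82500) / 6 = 0.6585

0.6585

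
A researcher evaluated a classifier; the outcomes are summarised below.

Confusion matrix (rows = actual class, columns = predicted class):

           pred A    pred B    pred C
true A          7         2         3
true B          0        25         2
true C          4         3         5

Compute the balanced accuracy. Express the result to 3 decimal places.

Balanced accuracy = mean of per-class recall.
  A: recall = 7/12 = 0.5833
  B: recall = 25/27 = 0.9259
  C: recall = 5/12 = 0.4167
Mean = (0.5833 + 0.9259 + 0.4167) / 3 = 0.642

0.642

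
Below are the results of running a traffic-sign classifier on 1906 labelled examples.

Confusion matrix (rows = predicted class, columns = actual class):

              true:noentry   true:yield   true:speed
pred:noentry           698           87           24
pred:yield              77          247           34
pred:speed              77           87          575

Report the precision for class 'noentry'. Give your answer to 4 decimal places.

0.8628

precision = TP/(TP+FP).
noentry: TP=698, FP=87+24=111 → 698/809 = 0.86279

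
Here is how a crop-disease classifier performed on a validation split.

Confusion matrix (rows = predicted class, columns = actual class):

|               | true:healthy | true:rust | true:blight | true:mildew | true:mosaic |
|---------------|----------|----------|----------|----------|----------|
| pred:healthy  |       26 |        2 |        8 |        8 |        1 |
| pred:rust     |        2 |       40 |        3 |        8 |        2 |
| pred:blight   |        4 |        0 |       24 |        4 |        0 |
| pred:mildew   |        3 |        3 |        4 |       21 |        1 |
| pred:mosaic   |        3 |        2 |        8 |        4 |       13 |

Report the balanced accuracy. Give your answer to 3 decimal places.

Balanced accuracy = mean of per-class recall.
  healthy: recall = 26/38 = 0.6842
  rust: recall = 40/47 = 0.8511
  blight: recall = 24/47 = 0.5106
  mildew: recall = 21/45 = 0.4667
  mosaic: recall = 13/17 = 0.7647
Mean = (0.6842 + 0.8511 + 0.5106 + 0.4667 + 0.7647) / 5 = 0.655

0.655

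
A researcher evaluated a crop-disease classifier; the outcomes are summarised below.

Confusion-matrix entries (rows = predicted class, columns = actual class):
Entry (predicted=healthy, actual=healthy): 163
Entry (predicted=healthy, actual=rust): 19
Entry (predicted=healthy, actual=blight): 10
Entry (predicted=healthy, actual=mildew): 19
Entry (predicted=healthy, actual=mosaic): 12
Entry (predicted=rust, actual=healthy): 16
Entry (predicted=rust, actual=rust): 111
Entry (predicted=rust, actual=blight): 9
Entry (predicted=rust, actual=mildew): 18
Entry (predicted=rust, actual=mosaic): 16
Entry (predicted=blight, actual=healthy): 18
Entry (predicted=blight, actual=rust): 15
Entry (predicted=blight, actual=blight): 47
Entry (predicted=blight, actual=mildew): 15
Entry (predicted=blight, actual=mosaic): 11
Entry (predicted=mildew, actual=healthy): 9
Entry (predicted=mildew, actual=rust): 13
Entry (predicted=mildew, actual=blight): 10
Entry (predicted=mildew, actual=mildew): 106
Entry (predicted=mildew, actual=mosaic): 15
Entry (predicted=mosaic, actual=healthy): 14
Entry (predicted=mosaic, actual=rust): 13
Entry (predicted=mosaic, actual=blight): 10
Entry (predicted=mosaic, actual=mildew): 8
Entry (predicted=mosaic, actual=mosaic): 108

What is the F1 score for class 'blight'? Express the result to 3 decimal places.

0.490

Treat 'blight' as positive and all other classes as negative.
F1 score = 2·TP/(2·TP+FP+FN).
blight: TP=47, FP=18+15+15+11=59, FN=10+9+10+10=39 → 94/192 = 0.4896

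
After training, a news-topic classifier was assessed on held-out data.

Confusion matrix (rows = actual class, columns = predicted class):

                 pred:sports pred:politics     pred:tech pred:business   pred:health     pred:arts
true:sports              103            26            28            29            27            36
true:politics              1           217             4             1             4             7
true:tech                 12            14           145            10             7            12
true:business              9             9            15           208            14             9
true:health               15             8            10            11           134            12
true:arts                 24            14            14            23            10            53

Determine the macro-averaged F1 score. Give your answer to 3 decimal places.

Per-class F1 score (2·TP/(2·TP+FP+FN)):
  sports: TP=103, FP=1+12+9+15+24=61, FN=26+28+29+27+36=146 → 206/413 = 0.4988
  politics: TP=217, FP=26+14+9+8+14=71, FN=1+4+1+4+7=17 → 434/522 = 0.8314
  tech: TP=145, FP=28+4+15+10+14=71, FN=12+14+10+7+12=55 → 290/416 = 0.6971
  business: TP=208, FP=29+1+10+11+23=74, FN=9+9+15+14+9=56 → 416/546 = 0.7619
  health: TP=134, FP=27+4+7+14+10=62, FN=15+8+10+11+12=56 → 268/386 = 0.6943
  arts: TP=53, FP=36+7+12+9+12=76, FN=24+14+14+23+10=85 → 106/267 = 0.3970
Macro-F1 score = mean = (0.4988 + 0.8314 + 0.6971 + 0.7619 + 0.6943 + 0.3970) / 6 = 0.647

0.647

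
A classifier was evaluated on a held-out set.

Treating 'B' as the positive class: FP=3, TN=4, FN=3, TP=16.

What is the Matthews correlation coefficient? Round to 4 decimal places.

MCC = (TP·TN − FP·FN) / √((TP+FP)(TP+FN)(TN+FP)(TN+FN))
Numerator = 16·4 − 3·3 = 55
Denominator = √(19·19·7·7) = √17689 = 133.0000
MCC = 55 / 133.0000 = 0.4135

0.4135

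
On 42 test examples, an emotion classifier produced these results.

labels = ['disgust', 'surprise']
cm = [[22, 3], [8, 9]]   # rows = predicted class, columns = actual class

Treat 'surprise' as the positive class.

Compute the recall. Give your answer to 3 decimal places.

0.750

Recall = TP/(TP+FN) = 9/(9+3) = 9/12 = 0.750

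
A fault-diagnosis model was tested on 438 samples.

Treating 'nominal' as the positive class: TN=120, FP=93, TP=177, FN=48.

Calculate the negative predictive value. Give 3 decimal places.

0.714

NPV = TN/(TN+FN) = 120/(120+48) = 0.714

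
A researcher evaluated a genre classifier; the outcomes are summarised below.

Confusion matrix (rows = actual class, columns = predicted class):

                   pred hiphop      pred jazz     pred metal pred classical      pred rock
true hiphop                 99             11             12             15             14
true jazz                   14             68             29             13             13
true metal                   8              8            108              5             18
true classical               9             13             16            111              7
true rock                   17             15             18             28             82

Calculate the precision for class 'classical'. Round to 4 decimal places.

Take TP from the diagonal, FP from the rest of the 'classical' prediction marginal, FN from the rest of the 'classical' actual marginal.
precision = TP/(TP+FP).
classical: TP=111, FP=15+13+5+28=61 → 111/172 = 0.64535

0.6453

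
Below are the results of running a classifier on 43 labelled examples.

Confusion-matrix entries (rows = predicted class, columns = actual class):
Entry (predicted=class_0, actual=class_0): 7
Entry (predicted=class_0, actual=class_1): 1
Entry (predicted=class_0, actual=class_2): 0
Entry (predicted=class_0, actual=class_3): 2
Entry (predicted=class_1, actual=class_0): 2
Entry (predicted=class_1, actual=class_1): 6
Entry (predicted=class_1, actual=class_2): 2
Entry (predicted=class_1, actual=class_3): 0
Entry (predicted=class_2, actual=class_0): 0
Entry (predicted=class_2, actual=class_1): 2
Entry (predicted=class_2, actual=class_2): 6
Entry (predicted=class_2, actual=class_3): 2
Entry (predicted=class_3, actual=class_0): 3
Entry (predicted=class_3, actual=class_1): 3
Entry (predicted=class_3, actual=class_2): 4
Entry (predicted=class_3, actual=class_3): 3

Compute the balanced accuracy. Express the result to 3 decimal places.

Balanced accuracy = mean of per-class recall.
  class_0: recall = 7/12 = 0.5833
  class_1: recall = 6/12 = 0.5000
  class_2: recall = 6/12 = 0.5000
  class_3: recall = 3/7 = 0.4286
Mean = (0.5833 + 0.5000 + 0.5000 + 0.4286) / 4 = 0.503

0.503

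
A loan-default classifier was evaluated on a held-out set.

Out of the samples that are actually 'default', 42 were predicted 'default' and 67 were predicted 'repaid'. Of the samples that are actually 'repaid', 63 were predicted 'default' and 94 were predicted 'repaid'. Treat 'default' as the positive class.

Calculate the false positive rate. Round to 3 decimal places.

FPR = FP/(FP+TN) = 63/(63+94) = 0.401

0.401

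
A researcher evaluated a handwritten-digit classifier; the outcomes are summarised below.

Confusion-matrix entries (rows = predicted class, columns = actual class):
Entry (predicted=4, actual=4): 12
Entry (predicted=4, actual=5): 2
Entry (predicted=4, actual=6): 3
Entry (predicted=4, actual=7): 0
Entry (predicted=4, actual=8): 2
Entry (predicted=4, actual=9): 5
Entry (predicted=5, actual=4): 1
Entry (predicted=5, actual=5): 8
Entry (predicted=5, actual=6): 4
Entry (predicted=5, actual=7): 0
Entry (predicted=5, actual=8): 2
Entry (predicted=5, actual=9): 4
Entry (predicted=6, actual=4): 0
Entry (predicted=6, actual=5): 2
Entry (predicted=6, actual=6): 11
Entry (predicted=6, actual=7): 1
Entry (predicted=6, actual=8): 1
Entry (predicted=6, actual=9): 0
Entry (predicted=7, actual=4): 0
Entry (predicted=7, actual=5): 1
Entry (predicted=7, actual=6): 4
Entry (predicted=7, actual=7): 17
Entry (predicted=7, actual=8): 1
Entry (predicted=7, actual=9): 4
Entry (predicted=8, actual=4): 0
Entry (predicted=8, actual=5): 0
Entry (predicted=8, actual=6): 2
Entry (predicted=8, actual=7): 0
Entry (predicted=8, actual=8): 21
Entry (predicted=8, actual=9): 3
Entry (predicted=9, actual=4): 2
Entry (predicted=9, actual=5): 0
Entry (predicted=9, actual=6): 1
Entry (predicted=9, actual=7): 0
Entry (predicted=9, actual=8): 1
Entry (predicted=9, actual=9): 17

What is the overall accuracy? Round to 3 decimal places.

0.652

Accuracy = trace / total = (12+8+11+17+21+17=86) / 132 = 86/132 = 0.652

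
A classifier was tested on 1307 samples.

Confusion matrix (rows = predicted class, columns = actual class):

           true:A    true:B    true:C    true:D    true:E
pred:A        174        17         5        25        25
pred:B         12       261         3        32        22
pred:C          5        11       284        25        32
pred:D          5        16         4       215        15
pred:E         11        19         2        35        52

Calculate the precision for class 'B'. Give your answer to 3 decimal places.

0.791

One-vs-rest for 'B': TP = diagonal; FP = other classes predicted 'B'; FN = 'B' predicted as other.
precision = TP/(TP+FP).
B: TP=261, FP=12+3+32+22=69 → 261/330 = 0.7909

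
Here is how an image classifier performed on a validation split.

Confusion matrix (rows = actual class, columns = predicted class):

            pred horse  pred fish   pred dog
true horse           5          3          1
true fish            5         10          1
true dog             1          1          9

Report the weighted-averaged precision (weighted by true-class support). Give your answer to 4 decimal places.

Per-class precision (TP/(TP+FP)):
  horse: TP=5, FP=5+1=6 → 5/11 = 0.45455
  fish: TP=10, FP=3+1=4 → 10/14 = 0.71429
  dog: TP=9, FP=1+1=2 → 9/11 = 0.81818
Weighted-precision = Σ (supportᵢ/N)·precisionᵢ with N=36: (9/36)·0.45455 + (16/36)·0.71429 + (11/36)·0.81818 = 0.6811

0.6811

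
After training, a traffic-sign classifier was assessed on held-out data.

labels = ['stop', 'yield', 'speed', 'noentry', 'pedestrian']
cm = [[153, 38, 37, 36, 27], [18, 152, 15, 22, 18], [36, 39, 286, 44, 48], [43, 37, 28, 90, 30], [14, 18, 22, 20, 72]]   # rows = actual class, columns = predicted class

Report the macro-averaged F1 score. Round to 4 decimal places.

0.5320

Per-class F1 score (2·TP/(2·TP+FP+FN)):
  stop: TP=153, FP=18+36+43+14=111, FN=38+37+36+27=138 → 306/555 = 0.55135
  yield: TP=152, FP=38+39+37+18=132, FN=18+15+22+18=73 → 304/509 = 0.59725
  speed: TP=286, FP=37+15+28+22=102, FN=36+39+44+48=167 → 572/841 = 0.68014
  noentry: TP=90, FP=36+22+44+20=122, FN=43+37+28+30=138 → 180/440 = 0.40909
  pedestrian: TP=72, FP=27+18+48+30=123, FN=14+18+22+20=74 → 144/341 = 0.42229
Macro-F1 score = mean = (0.55135 + 0.59725 + 0.68014 + 0.40909 + 0.42229) / 5 = 0.5320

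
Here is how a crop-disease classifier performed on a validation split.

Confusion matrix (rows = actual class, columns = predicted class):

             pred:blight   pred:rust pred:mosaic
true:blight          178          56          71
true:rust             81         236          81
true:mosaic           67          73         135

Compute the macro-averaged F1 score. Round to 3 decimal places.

0.554

Per-class F1 score (2·TP/(2·TP+FP+FN)):
  blight: TP=178, FP=81+67=148, FN=56+71=127 → 356/631 = 0.5642
  rust: TP=236, FP=56+73=129, FN=81+81=162 → 472/763 = 0.6186
  mosaic: TP=135, FP=71+81=152, FN=67+73=140 → 270/562 = 0.4804
Macro-F1 score = mean = (0.5642 + 0.6186 + 0.4804) / 3 = 0.554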